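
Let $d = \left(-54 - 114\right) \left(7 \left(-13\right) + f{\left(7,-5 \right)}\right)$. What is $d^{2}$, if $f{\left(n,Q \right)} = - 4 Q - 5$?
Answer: $163021824$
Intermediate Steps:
$f{\left(n,Q \right)} = -5 - 4 Q$
$d = 12768$ ($d = \left(-54 - 114\right) \left(7 \left(-13\right) - -15\right) = - 168 \left(-91 + \left(-5 + 20\right)\right) = - 168 \left(-91 + 15\right) = \left(-168\right) \left(-76\right) = 12768$)
$d^{2} = 12768^{2} = 163021824$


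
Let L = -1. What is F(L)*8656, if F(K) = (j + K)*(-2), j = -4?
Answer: 86560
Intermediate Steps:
F(K) = 8 - 2*K (F(K) = (-4 + K)*(-2) = 8 - 2*K)
F(L)*8656 = (8 - 2*(-1))*8656 = (8 + 2)*8656 = 10*8656 = 86560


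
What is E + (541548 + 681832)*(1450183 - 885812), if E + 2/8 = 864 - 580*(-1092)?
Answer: 2761763312815/4 ≈ 6.9044e+11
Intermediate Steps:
E = 2536895/4 (E = -¼ + (864 - 580*(-1092)) = -¼ + (864 + 633360) = -¼ + 634224 = 2536895/4 ≈ 6.3422e+5)
E + (541548 + 681832)*(1450183 - 885812) = 2536895/4 + (541548 + 681832)*(1450183 - 885812) = 2536895/4 + 1223380*564371 = 2536895/4 + 690440193980 = 2761763312815/4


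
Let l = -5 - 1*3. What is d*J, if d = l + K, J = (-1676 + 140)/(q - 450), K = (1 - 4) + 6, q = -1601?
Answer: -7680/2051 ≈ -3.7445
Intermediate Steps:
K = 3 (K = -3 + 6 = 3)
l = -8 (l = -5 - 3 = -8)
J = 1536/2051 (J = (-1676 + 140)/(-1601 - 450) = -1536/(-2051) = -1536*(-1/2051) = 1536/2051 ≈ 0.74890)
d = -5 (d = -8 + 3 = -5)
d*J = -5*1536/2051 = -7680/2051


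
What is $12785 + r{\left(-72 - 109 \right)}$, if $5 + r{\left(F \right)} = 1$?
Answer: $12781$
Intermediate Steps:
$r{\left(F \right)} = -4$ ($r{\left(F \right)} = -5 + 1 = -4$)
$12785 + r{\left(-72 - 109 \right)} = 12785 - 4 = 12781$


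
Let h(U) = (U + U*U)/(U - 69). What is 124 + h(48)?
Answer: 12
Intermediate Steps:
h(U) = (U + U²)/(-69 + U)
124 + h(48) = 124 + 48*(1 + 48)/(-69 + 48) = 124 + 48*49/(-21) = 124 + 48*(-1/21)*49 = 124 - 112 = 12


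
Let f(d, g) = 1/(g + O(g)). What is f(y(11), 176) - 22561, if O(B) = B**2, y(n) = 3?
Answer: -702820271/31152 ≈ -22561.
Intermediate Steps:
f(d, g) = 1/(g + g**2)
f(y(11), 176) - 22561 = 1/(176*(1 + 176)) - 22561 = (1/176)/177 - 22561 = (1/176)*(1/177) - 22561 = 1/31152 - 22561 = -702820271/31152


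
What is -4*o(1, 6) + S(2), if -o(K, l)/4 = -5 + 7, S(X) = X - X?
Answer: 32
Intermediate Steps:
S(X) = 0
o(K, l) = -8 (o(K, l) = -4*(-5 + 7) = -4*2 = -8)
-4*o(1, 6) + S(2) = -4*(-8) + 0 = 32 + 0 = 32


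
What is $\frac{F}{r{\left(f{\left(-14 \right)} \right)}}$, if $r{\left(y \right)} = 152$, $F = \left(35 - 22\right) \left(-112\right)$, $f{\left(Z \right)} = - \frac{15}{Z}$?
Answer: $- \frac{182}{19} \approx -9.5789$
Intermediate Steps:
$F = -1456$ ($F = 13 \left(-112\right) = -1456$)
$\frac{F}{r{\left(f{\left(-14 \right)} \right)}} = - \frac{1456}{152} = \left(-1456\right) \frac{1}{152} = - \frac{182}{19}$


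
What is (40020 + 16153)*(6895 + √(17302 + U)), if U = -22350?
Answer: 387312835 + 112346*I*√1262 ≈ 3.8731e+8 + 3.9911e+6*I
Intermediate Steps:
(40020 + 16153)*(6895 + √(17302 + U)) = (40020 + 16153)*(6895 + √(17302 - 22350)) = 56173*(6895 + √(-5048)) = 56173*(6895 + 2*I*√1262) = 387312835 + 112346*I*√1262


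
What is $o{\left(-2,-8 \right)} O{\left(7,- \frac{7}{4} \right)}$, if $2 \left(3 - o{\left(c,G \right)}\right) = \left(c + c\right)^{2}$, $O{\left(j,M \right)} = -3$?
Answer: $15$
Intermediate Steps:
$o{\left(c,G \right)} = 3 - 2 c^{2}$ ($o{\left(c,G \right)} = 3 - \frac{\left(c + c\right)^{2}}{2} = 3 - \frac{\left(2 c\right)^{2}}{2} = 3 - \frac{4 c^{2}}{2} = 3 - 2 c^{2}$)
$o{\left(-2,-8 \right)} O{\left(7,- \frac{7}{4} \right)} = \left(3 - 2 \left(-2\right)^{2}\right) \left(-3\right) = \left(3 - 8\right) \left(-3\right) = \left(-5\right) \left(-3\right) = 15$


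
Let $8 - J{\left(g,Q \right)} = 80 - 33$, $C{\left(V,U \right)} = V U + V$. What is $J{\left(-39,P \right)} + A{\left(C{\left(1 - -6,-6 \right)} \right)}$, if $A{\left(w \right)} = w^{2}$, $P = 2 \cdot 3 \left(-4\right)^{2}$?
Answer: $1186$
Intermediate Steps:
$P = 96$ ($P = 6 \cdot 16 = 96$)
$C{\left(V,U \right)} = V + U V$ ($C{\left(V,U \right)} = U V + V = V + U V$)
$J{\left(g,Q \right)} = -39$ ($J{\left(g,Q \right)} = 8 - \left(80 - 33\right) = 8 - 47 = -39$)
$J{\left(-39,P \right)} + A{\left(C{\left(1 - -6,-6 \right)} \right)} = -39 + \left(\left(1 - -6\right) \left(1 - 6\right)\right)^{2} = -39 + \left(\left(1 + 6\right) \left(-5\right)\right)^{2} = -39 + \left(7 \left(-5\right)\right)^{2} = -39 + \left(-35\right)^{2} = -39 + 1225 = 1186$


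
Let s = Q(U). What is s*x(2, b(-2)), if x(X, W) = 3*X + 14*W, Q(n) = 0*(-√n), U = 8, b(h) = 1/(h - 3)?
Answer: 0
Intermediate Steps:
b(h) = 1/(-3 + h)
Q(n) = 0
s = 0
s*x(2, b(-2)) = 0*(3*2 + 14/(-3 - 2)) = 0*(6 + 14/(-5)) = 0*(6 + 14*(-⅕)) = 0*(6 - 14/5) = 0*(16/5) = 0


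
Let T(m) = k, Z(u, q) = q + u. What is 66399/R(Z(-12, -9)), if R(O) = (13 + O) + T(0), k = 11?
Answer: 22133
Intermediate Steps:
T(m) = 11
R(O) = 24 + O (R(O) = (13 + O) + 11 = 24 + O)
66399/R(Z(-12, -9)) = 66399/(24 + (-9 - 12)) = 66399/(24 - 21) = 66399/3 = 66399*(⅓) = 22133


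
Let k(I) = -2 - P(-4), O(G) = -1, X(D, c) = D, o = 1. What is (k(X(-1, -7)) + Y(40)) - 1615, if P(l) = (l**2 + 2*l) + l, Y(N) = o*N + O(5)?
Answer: -1582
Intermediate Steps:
Y(N) = -1 + N (Y(N) = 1*N - 1 = N - 1 = -1 + N)
P(l) = l**2 + 3*l
k(I) = -6 (k(I) = -2 - (-4)*(3 - 4) = -2 - (-4)*(-1) = -2 - 1*4 = -2 - 4 = -6)
(k(X(-1, -7)) + Y(40)) - 1615 = (-6 + (-1 + 40)) - 1615 = (-6 + 39) - 1615 = 33 - 1615 = -1582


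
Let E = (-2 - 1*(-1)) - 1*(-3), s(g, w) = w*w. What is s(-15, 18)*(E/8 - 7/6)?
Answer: -297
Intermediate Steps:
s(g, w) = w²
E = 2 (E = (-2 + 1) + 3 = -1 + 3 = 2)
s(-15, 18)*(E/8 - 7/6) = 18²*(2/8 - 7/6) = 324*(2*(⅛) - 7*⅙) = 324*(¼ - 7/6) = 324*(-11/12) = -297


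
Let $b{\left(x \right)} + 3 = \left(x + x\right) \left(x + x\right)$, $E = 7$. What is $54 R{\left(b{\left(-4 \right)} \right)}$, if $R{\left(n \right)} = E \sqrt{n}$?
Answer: $378 \sqrt{61} \approx 2952.3$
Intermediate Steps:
$b{\left(x \right)} = -3 + 4 x^{2}$ ($b{\left(x \right)} = -3 + \left(x + x\right) \left(x + x\right) = -3 + 2 x 2 x = -3 + 4 x^{2}$)
$R{\left(n \right)} = 7 \sqrt{n}$
$54 R{\left(b{\left(-4 \right)} \right)} = 54 \cdot 7 \sqrt{-3 + 4 \left(-4\right)^{2}} = 54 \cdot 7 \sqrt{-3 + 4 \cdot 16} = 54 \cdot 7 \sqrt{-3 + 64} = 54 \cdot 7 \sqrt{61} = 378 \sqrt{61}$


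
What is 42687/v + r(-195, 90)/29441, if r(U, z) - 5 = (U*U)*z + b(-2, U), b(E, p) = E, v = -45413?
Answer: 154158027522/1337004133 ≈ 115.30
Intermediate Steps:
r(U, z) = 3 + z*U² (r(U, z) = 5 + ((U*U)*z - 2) = 5 + (U²*z - 2) = 5 + (z*U² - 2) = 5 + (-2 + z*U²) = 3 + z*U²)
42687/v + r(-195, 90)/29441 = 42687/(-45413) + (3 + 90*(-195)²)/29441 = 42687*(-1/45413) + (3 + 90*38025)*(1/29441) = -42687/45413 + (3 + 3422250)*(1/29441) = -42687/45413 + 3422253*(1/29441) = -42687/45413 + 3422253/29441 = 154158027522/1337004133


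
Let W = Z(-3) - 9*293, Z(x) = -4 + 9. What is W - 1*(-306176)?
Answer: 303544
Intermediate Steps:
Z(x) = 5
W = -2632 (W = 5 - 9*293 = 5 - 2637 = -2632)
W - 1*(-306176) = -2632 - 1*(-306176) = -2632 + 306176 = 303544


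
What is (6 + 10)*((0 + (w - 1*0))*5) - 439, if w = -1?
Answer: -519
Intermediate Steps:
(6 + 10)*((0 + (w - 1*0))*5) - 439 = (6 + 10)*((0 + (-1 - 1*0))*5) - 439 = 16*((0 + (-1 + 0))*5) - 439 = 16*((0 - 1)*5) - 439 = 16*(-1*5) - 439 = 16*(-5) - 439 = -80 - 439 = -519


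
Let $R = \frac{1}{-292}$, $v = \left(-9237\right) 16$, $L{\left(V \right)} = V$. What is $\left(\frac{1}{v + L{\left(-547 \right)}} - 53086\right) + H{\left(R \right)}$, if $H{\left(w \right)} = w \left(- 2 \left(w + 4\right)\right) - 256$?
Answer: $- \frac{337334008055835}{6323988248} \approx -53342.0$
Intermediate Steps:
$v = -147792$
$R = - \frac{1}{292} \approx -0.0034247$
$H{\left(w \right)} = -256 + w \left(-8 - 2 w\right)$ ($H{\left(w \right)} = w \left(- 2 \left(4 + w\right)\right) - 256 = w \left(-8 - 2 w\right) - 256 = -256 + w \left(-8 - 2 w\right)$)
$\left(\frac{1}{v + L{\left(-547 \right)}} - 53086\right) + H{\left(R \right)} = \left(\frac{1}{-147792 - 547} - 53086\right) - \left(\frac{18686}{73} + \frac{1}{42632}\right) = \left(\frac{1}{-148339} - 53086\right) - \frac{10912625}{42632} = \left(- \frac{1}{148339} - 53086\right) - \frac{10912625}{42632} = - \frac{7874724155}{148339} - \frac{10912625}{42632} = - \frac{337334008055835}{6323988248}$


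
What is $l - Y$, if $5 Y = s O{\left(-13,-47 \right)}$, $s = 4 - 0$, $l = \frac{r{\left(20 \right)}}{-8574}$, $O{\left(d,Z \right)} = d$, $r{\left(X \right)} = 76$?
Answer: $\frac{222734}{21435} \approx 10.391$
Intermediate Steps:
$l = - \frac{38}{4287}$ ($l = \frac{76}{-8574} = 76 \left(- \frac{1}{8574}\right) = - \frac{38}{4287} \approx -0.008864$)
$s = 4$ ($s = 4 + 0 = 4$)
$Y = - \frac{52}{5}$ ($Y = \frac{4 \left(-13\right)}{5} = \frac{1}{5} \left(-52\right) = - \frac{52}{5} \approx -10.4$)
$l - Y = - \frac{38}{4287} - - \frac{52}{5} = - \frac{38}{4287} + \frac{52}{5} = \frac{222734}{21435}$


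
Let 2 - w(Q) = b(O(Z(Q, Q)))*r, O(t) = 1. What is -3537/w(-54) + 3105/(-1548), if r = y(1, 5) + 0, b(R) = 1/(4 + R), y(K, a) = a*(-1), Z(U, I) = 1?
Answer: -203133/172 ≈ -1181.0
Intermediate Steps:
y(K, a) = -a
r = -5 (r = -1*5 + 0 = -5 + 0 = -5)
w(Q) = 3 (w(Q) = 2 - (-5)/(4 + 1) = 2 - (-5)/5 = 2 - 1*(-1) = 2 + 1 = 3)
-3537/w(-54) + 3105/(-1548) = -3537/3 + 3105/(-1548) = -3537*⅓ + 3105*(-1/1548) = -1179 - 345/172 = -203133/172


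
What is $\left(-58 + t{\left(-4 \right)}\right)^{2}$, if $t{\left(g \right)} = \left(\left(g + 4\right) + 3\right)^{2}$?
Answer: $2401$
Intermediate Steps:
$t{\left(g \right)} = \left(7 + g\right)^{2}$ ($t{\left(g \right)} = \left(\left(4 + g\right) + 3\right)^{2} = \left(7 + g\right)^{2}$)
$\left(-58 + t{\left(-4 \right)}\right)^{2} = \left(-58 + \left(7 - 4\right)^{2}\right)^{2} = \left(-58 + 3^{2}\right)^{2} = \left(-58 + 9\right)^{2} = \left(-49\right)^{2} = 2401$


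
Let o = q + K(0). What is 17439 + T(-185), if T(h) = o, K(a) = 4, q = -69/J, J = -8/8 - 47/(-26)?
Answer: 121503/7 ≈ 17358.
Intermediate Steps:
J = 21/26 (J = -8*⅛ - 47*(-1/26) = -1 + 47/26 = 21/26 ≈ 0.80769)
q = -598/7 (q = -69/21/26 = -69*26/21 = -598/7 ≈ -85.429)
o = -570/7 (o = -598/7 + 4 = -570/7 ≈ -81.429)
T(h) = -570/7
17439 + T(-185) = 17439 - 570/7 = 121503/7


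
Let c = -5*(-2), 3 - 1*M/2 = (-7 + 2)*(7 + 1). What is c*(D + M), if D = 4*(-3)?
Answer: 740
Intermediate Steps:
M = 86 (M = 6 - 2*(-7 + 2)*(7 + 1) = 6 - (-10)*8 = 6 - 2*(-40) = 6 + 80 = 86)
D = -12
c = 10
c*(D + M) = 10*(-12 + 86) = 10*74 = 740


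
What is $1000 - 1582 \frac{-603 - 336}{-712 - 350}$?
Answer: $- \frac{70583}{177} \approx -398.77$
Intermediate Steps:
$1000 - 1582 \frac{-603 - 336}{-712 - 350} = 1000 - 1582 \left(- \frac{939}{-1062}\right) = 1000 - 1582 \left(\left(-939\right) \left(- \frac{1}{1062}\right)\right) = 1000 - \frac{247583}{177} = - \frac{70583}{177}$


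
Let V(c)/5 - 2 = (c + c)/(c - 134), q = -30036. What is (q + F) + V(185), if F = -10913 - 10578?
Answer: -2625517/51 ≈ -51481.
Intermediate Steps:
V(c) = 10 + 10*c/(-134 + c) (V(c) = 10 + 5*((c + c)/(c - 134)) = 10 + 5*((2*c)/(-134 + c)) = 10 + 5*(2*c/(-134 + c)) = 10 + 10*c/(-134 + c))
F = -21491
(q + F) + V(185) = (-30036 - 21491) + 20*(-67 + 185)/(-134 + 185) = -51527 + 20*118/51 = -51527 + 20*(1/51)*118 = -51527 + 2360/51 = -2625517/51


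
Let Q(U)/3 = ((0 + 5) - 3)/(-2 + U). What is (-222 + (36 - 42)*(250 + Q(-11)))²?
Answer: 499522500/169 ≈ 2.9558e+6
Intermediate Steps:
Q(U) = 6/(-2 + U) (Q(U) = 3*(((0 + 5) - 3)/(-2 + U)) = 3*((5 - 3)/(-2 + U)) = 3*(2/(-2 + U)) = 6/(-2 + U))
(-222 + (36 - 42)*(250 + Q(-11)))² = (-222 + (36 - 42)*(250 + 6/(-2 - 11)))² = (-222 - 6*(250 + 6/(-13)))² = (-222 - 6*(250 + 6*(-1/13)))² = (-222 - 6*(250 - 6/13))² = (-222 - 6*3244/13)² = (-222 - 19464/13)² = (-22350/13)² = 499522500/169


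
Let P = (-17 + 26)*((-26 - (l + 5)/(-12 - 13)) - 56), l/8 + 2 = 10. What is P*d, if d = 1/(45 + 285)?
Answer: -5943/2750 ≈ -2.1611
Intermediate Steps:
l = 64 (l = -16 + 8*10 = -16 + 80 = 64)
d = 1/330 ≈ 0.0030303
P = -17829/25 (P = (-17 + 26)*((-26 - (64 + 5)/(-12 - 13)) - 56) = 9*((-26 - 69/(-25)) - 56) = 9*((-26 - 69*(-1)/25) - 56) = 9*((-26 - 1*(-69/25)) - 56) = 9*((-26 + 69/25) - 56) = 9*(-581/25 - 56) = 9*(-1981/25) = -17829/25 ≈ -713.16)
P*d = -17829/25*1/330 = -5943/2750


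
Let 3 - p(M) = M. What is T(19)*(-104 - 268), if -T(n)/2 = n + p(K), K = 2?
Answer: 14880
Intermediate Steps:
p(M) = 3 - M
T(n) = -2 - 2*n (T(n) = -2*(n + (3 - 1*2)) = -2*(n + (3 - 2)) = -2*(n + 1) = -2*(1 + n) = -2 - 2*n)
T(19)*(-104 - 268) = (-2 - 2*19)*(-104 - 268) = (-2 - 38)*(-372) = -40*(-372) = 14880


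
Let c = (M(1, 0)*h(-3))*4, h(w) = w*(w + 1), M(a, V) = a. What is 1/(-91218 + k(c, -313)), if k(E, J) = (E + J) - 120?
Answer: -1/91627 ≈ -1.0914e-5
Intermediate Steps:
h(w) = w*(1 + w)
c = 24 (c = (1*(-3*(1 - 3)))*4 = (1*(-3*(-2)))*4 = (1*6)*4 = 6*4 = 24)
k(E, J) = -120 + E + J
1/(-91218 + k(c, -313)) = 1/(-91218 + (-120 + 24 - 313)) = 1/(-91218 - 409) = 1/(-91627) = -1/91627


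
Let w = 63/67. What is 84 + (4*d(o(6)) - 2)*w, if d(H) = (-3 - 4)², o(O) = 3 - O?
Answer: 17850/67 ≈ 266.42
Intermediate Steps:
w = 63/67 (w = 63*(1/67) = 63/67 ≈ 0.94030)
d(H) = 49 (d(H) = (-7)² = 49)
84 + (4*d(o(6)) - 2)*w = 84 + (4*49 - 2)*(63/67) = 84 + (196 - 2)*(63/67) = 84 + 194*(63/67) = 84 + 12222/67 = 17850/67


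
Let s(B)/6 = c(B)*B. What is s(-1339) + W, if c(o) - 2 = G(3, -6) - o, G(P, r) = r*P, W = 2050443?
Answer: -8578539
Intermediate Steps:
G(P, r) = P*r
c(o) = -16 - o (c(o) = 2 + (3*(-6) - o) = 2 + (-18 - o) = -16 - o)
s(B) = 6*B*(-16 - B) (s(B) = 6*((-16 - B)*B) = 6*(B*(-16 - B)) = 6*B*(-16 - B))
s(-1339) + W = -6*(-1339)*(16 - 1339) + 2050443 = -6*(-1339)*(-1323) + 2050443 = -10628982 + 2050443 = -8578539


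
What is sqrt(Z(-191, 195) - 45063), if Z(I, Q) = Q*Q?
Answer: 3*I*sqrt(782) ≈ 83.893*I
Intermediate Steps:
Z(I, Q) = Q**2
sqrt(Z(-191, 195) - 45063) = sqrt(195**2 - 45063) = sqrt(38025 - 45063) = sqrt(-7038) = 3*I*sqrt(782)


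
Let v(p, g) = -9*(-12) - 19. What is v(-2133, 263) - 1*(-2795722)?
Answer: 2795811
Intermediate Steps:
v(p, g) = 89 (v(p, g) = 108 - 19 = 89)
v(-2133, 263) - 1*(-2795722) = 89 - 1*(-2795722) = 89 + 2795722 = 2795811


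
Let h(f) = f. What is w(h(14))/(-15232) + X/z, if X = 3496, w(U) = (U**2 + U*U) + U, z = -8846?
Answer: -2030091/4812224 ≈ -0.42186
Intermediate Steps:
w(U) = U + 2*U**2 (w(U) = (U**2 + U**2) + U = 2*U**2 + U = U + 2*U**2)
w(h(14))/(-15232) + X/z = (14*(1 + 2*14))/(-15232) + 3496/(-8846) = (14*(1 + 28))*(-1/15232) + 3496*(-1/8846) = (14*29)*(-1/15232) - 1748/4423 = 406*(-1/15232) - 1748/4423 = -29/1088 - 1748/4423 = -2030091/4812224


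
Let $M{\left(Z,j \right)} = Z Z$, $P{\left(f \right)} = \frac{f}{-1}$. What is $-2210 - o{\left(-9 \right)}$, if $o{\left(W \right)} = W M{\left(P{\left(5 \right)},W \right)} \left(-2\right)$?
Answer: $-2660$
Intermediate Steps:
$P{\left(f \right)} = - f$ ($P{\left(f \right)} = f \left(-1\right) = - f$)
$M{\left(Z,j \right)} = Z^{2}$
$o{\left(W \right)} = - 50 W$ ($o{\left(W \right)} = W \left(\left(-1\right) 5\right)^{2} \left(-2\right) = W \left(-5\right)^{2} \left(-2\right) = W 25 \left(-2\right) = 25 W \left(-2\right) = - 50 W$)
$-2210 - o{\left(-9 \right)} = -2210 - \left(-50\right) \left(-9\right) = -2210 - 450 = -2660$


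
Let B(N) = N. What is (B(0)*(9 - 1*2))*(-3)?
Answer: 0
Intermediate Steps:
(B(0)*(9 - 1*2))*(-3) = (0*(9 - 1*2))*(-3) = (0*(9 - 2))*(-3) = (0*7)*(-3) = 0*(-3) = 0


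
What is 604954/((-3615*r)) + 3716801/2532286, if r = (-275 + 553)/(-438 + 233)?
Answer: 31777816519399/254487146142 ≈ 124.87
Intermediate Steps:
r = -278/205 (r = 278/(-205) = 278*(-1/205) = -278/205 ≈ -1.3561)
604954/((-3615*r)) + 3716801/2532286 = 604954/((-3615*(-278/205))) + 3716801/2532286 = 604954/(200994/41) + 3716801*(1/2532286) = 604954*(41/200994) + 3716801/2532286 = 12401557/100497 + 3716801/2532286 = 31777816519399/254487146142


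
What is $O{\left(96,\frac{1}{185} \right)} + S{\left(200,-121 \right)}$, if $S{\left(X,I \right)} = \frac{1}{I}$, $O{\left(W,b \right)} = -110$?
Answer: $- \frac{13311}{121} \approx -110.01$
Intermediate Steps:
$O{\left(96,\frac{1}{185} \right)} + S{\left(200,-121 \right)} = -110 + \frac{1}{-121} = -110 - \frac{1}{121} = - \frac{13311}{121}$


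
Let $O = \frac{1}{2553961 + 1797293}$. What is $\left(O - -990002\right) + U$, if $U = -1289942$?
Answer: $- \frac{1305115124759}{4351254} \approx -2.9994 \cdot 10^{5}$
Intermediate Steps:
$O = \frac{1}{4351254} \approx 2.2982 \cdot 10^{-7}$
$\left(O - -990002\right) + U = \left(\frac{1}{4351254} - -990002\right) - 1289942 = \left(\frac{1}{4351254} + \left(-76526 + 1066528\right)\right) - 1289942 = \left(\frac{1}{4351254} + 990002\right) - 1289942 = \frac{4307750162509}{4351254} - 1289942 = - \frac{1305115124759}{4351254}$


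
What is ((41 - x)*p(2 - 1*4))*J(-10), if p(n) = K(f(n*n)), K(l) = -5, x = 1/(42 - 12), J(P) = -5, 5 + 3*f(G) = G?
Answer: 6145/6 ≈ 1024.2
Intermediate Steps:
f(G) = -5/3 + G/3
x = 1/30 ≈ 0.033333
p(n) = -5
((41 - x)*p(2 - 1*4))*J(-10) = ((41 - 1*1/30)*(-5))*(-5) = ((41 - 1/30)*(-5))*(-5) = ((1229/30)*(-5))*(-5) = -1229/6*(-5) = 6145/6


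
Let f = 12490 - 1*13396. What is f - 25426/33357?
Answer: -30246868/33357 ≈ -906.76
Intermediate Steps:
f = -906 (f = 12490 - 13396 = -906)
f - 25426/33357 = -906 - 25426/33357 = -30246868/33357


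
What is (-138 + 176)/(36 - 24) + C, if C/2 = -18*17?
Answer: -3653/6 ≈ -608.83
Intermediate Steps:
C = -612 (C = 2*(-18*17) = 2*(-306) = -612)
(-138 + 176)/(36 - 24) + C = (-138 + 176)/(36 - 24) - 612 = 38/12 - 612 = 38*(1/12) - 612 = 19/6 - 612 = -3653/6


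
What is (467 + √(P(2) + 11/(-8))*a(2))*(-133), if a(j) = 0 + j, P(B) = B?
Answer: -62111 - 133*√10/2 ≈ -62321.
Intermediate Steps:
a(j) = j
(467 + √(P(2) + 11/(-8))*a(2))*(-133) = (467 + √(2 + 11/(-8))*2)*(-133) = (467 + √(2 + 11*(-⅛))*2)*(-133) = (467 + √(2 - 11/8)*2)*(-133) = (467 + √(5/8)*2)*(-133) = (467 + (√10/4)*2)*(-133) = (467 + √10/2)*(-133) = -62111 - 133*√10/2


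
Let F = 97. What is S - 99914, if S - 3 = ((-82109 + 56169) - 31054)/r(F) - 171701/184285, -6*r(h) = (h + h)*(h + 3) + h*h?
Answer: -58930675252676/589896285 ≈ -99900.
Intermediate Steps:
r(h) = -h²/6 - h*(3 + h)/3 (r(h) = -((h + h)*(h + 3) + h*h)/6 = -((2*h)*(3 + h) + h²)/6 = -(2*h*(3 + h) + h²)/6 = -(h² + 2*h*(3 + h))/6 = -h²/6 - h*(3 + h)/3)
S = 8222166814/589896285 (S = 3 + (((-82109 + 56169) - 31054)/((-½*97*(2 + 97))) - 171701/184285) = 3 + ((-25940 - 31054)/((-½*97*99)) - 171701*1/184285) = 3 + (-56994/(-9603/2) - 171701/184285) = 3 + (-56994*(-2/9603) - 171701/184285) = 3 + (37996/3201 - 171701/184285) = 3 + 6452477959/589896285 = 8222166814/589896285 ≈ 13.938)
S - 99914 = 8222166814/589896285 - 99914 = -58930675252676/589896285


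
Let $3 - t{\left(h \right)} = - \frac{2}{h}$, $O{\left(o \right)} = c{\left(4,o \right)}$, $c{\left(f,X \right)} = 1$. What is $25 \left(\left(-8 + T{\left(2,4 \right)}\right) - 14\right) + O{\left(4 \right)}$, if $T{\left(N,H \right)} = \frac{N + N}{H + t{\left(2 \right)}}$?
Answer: $- \frac{1073}{2} \approx -536.5$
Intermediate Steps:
$O{\left(o \right)} = 1$
$t{\left(h \right)} = 3 + \frac{2}{h}$ ($t{\left(h \right)} = 3 - - \frac{2}{h} = 3 + \frac{2}{h}$)
$T{\left(N,H \right)} = \frac{2 N}{4 + H}$ ($T{\left(N,H \right)} = \frac{N + N}{H + \left(3 + \frac{2}{2}\right)} = \frac{2 N}{H + \left(3 + 2 \cdot \frac{1}{2}\right)} = \frac{2 N}{H + \left(3 + 1\right)} = \frac{2 N}{H + 4} = \frac{2 N}{4 + H}$)
$25 \left(\left(-8 + T{\left(2,4 \right)}\right) - 14\right) + O{\left(4 \right)} = 25 \left(\left(-8 + 2 \cdot 2 \frac{1}{4 + 4}\right) - 14\right) + 1 = 25 \left(\left(-8 + 2 \cdot 2 \cdot \frac{1}{8}\right) - 14\right) + 1 = 25 \left(\left(-8 + \frac{1}{2}\right) - 14\right) + 1 = 25 \left(- \frac{15}{2} - 14\right) + 1 = 25 \left(- \frac{43}{2}\right) + 1 = - \frac{1075}{2} + 1 = - \frac{1073}{2}$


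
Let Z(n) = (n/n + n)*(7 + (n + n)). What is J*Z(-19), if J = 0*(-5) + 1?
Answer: 558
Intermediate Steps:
Z(n) = (1 + n)*(7 + 2*n)
J = 1 (J = 0 + 1 = 1)
J*Z(-19) = 1*(7 + 2*(-19)² + 9*(-19)) = 1*(7 + 2*361 - 171) = 1*(7 + 722 - 171) = 1*558 = 558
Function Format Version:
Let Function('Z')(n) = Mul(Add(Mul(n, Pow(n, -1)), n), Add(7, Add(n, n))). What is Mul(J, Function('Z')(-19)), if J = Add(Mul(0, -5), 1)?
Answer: 558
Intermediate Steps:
Function('Z')(n) = Mul(Add(1, n), Add(7, Mul(2, n)))
J = 1 (J = Add(0, 1) = 1)
Mul(J, Function('Z')(-19)) = Mul(1, Add(7, Mul(2, Pow(-19, 2)), Mul(9, -19))) = Mul(1, Add(7, Mul(2, 361), -171)) = Mul(1, Add(7, 722, -171)) = Mul(1, 558) = 558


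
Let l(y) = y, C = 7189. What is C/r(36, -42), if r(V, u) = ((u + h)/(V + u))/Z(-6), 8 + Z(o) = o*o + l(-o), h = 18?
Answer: 122213/2 ≈ 61107.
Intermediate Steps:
Z(o) = -8 + o**2 - o (Z(o) = -8 + (o*o - o) = -8 + (o**2 - o) = -8 + o**2 - o)
r(V, u) = (18 + u)/(34*(V + u)) (r(V, u) = ((u + 18)/(V + u))/(-8 + (-6)**2 - 1*(-6)) = ((18 + u)/(V + u))/(-8 + 36 + 6) = ((18 + u)/(V + u))/34 = ((18 + u)/(V + u))*(1/34) = (18 + u)/(34*(V + u)))
C/r(36, -42) = 7189/(((18 - 42)/(34*(36 - 42)))) = 7189/(((1/34)*(-24)/(-6))) = 7189/(((1/34)*(-1/6)*(-24))) = 7189/(2/17) = 7189*(17/2) = 122213/2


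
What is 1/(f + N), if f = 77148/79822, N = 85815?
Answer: 39911/3425001039 ≈ 1.1653e-5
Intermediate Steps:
f = 38574/39911 (f = 77148*(1/79822) = 38574/39911 ≈ 0.96650)
1/(f + N) = 1/(38574/39911 + 85815) = 1/(3425001039/39911) = 39911/3425001039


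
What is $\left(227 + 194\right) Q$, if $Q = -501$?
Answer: $-210921$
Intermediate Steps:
$\left(227 + 194\right) Q = \left(227 + 194\right) \left(-501\right) = 421 \left(-501\right) = -210921$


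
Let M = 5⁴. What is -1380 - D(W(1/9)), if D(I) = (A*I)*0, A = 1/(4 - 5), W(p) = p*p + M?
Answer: -1380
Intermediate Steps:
M = 625
W(p) = 625 + p² (W(p) = p*p + 625 = p² + 625 = 625 + p²)
A = -1 (A = 1/(-1) = -1)
D(I) = 0 (D(I) = -I*0 = 0)
-1380 - D(W(1/9)) = -1380 - 1*0 = -1380 + 0 = -1380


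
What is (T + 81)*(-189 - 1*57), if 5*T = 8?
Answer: -101598/5 ≈ -20320.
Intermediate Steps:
T = 8/5 (T = (⅕)*8 = 8/5 ≈ 1.6000)
(T + 81)*(-189 - 1*57) = (8/5 + 81)*(-189 - 1*57) = 413*(-189 - 57)/5 = (413/5)*(-246) = -101598/5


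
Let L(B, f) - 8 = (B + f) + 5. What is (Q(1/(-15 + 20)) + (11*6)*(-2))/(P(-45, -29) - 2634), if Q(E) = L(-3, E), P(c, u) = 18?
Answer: 203/4360 ≈ 0.046560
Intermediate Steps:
L(B, f) = 13 + B + f (L(B, f) = 8 + ((B + f) + 5) = 8 + (5 + B + f) = 13 + B + f)
Q(E) = 10 + E (Q(E) = 13 - 3 + E = 10 + E)
(Q(1/(-15 + 20)) + (11*6)*(-2))/(P(-45, -29) - 2634) = ((10 + 1/(-15 + 20)) + (11*6)*(-2))/(18 - 2634) = ((10 + 1/5) + 66*(-2))/(-2616) = ((10 + ⅕) - 132)*(-1/2616) = (51/5 - 132)*(-1/2616) = -609/5*(-1/2616) = 203/4360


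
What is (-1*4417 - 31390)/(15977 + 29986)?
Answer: -35807/45963 ≈ -0.77904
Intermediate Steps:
(-1*4417 - 31390)/(15977 + 29986) = (-4417 - 31390)/45963 = -35807*1/45963 = -35807/45963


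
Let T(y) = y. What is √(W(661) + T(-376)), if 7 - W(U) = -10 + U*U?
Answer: 4*I*√27330 ≈ 661.27*I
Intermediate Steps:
W(U) = 17 - U² (W(U) = 7 - (-10 + U*U) = 7 - (-10 + U²) = 7 + (10 - U²) = 17 - U²)
√(W(661) + T(-376)) = √((17 - 1*661²) - 376) = √((17 - 1*436921) - 376) = √((17 - 436921) - 376) = √(-436904 - 376) = √(-437280) = 4*I*√27330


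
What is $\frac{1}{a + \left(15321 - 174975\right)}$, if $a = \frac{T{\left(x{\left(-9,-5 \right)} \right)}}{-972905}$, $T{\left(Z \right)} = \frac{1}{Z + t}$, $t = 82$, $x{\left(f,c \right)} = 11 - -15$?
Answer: $- \frac{105073740}{16775442885961} \approx -6.2635 \cdot 10^{-6}$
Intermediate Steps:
$x{\left(f,c \right)} = 26$ ($x{\left(f,c \right)} = 11 + 15 = 26$)
$T{\left(Z \right)} = \frac{1}{82 + Z}$ ($T{\left(Z \right)} = \frac{1}{Z + 82} = \frac{1}{82 + Z}$)
$a = - \frac{1}{105073740}$ ($a = \frac{1}{\left(82 + 26\right) \left(-972905\right)} = \frac{1}{108} \left(- \frac{1}{972905}\right) = - \frac{1}{105073740} \approx -9.5171 \cdot 10^{-9}$)
$\frac{1}{a + \left(15321 - 174975\right)} = \frac{1}{- \frac{1}{105073740} + \left(15321 - 174975\right)} = \frac{1}{- \frac{1}{105073740} - 159654} = \frac{1}{- \frac{16775442885961}{105073740}} = - \frac{105073740}{16775442885961}$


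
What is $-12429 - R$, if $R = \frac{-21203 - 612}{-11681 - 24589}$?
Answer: $- \frac{90164329}{7254} \approx -12430.0$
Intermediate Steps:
$R = \frac{4363}{7254}$ ($R = - \frac{21815}{-36270} = \left(-21815\right) \left(- \frac{1}{36270}\right) = \frac{4363}{7254} \approx 0.60146$)
$-12429 - R = -12429 - \frac{4363}{7254} = - \frac{90164329}{7254}$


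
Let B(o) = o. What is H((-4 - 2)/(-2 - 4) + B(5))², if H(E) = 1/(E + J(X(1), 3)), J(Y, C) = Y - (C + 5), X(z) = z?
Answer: 1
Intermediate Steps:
J(Y, C) = -5 + Y - C (J(Y, C) = Y - (5 + C) = Y + (-5 - C) = -5 + Y - C)
H(E) = 1/(-7 + E) (H(E) = 1/(E + (-5 + 1 - 1*3)) = 1/(E + (-5 + 1 - 3)) = 1/(E - 7) = 1/(-7 + E))
H((-4 - 2)/(-2 - 4) + B(5))² = (1/(-7 + ((-4 - 2)/(-2 - 4) + 5)))² = (1/(-7 + (-6/(-6) + 5)))² = (1/(-7 + (-6*(-⅙) + 5)))² = (1/(-7 + (1 + 5)))² = (1/(-7 + 6))² = (1/(-1))² = (-1)² = 1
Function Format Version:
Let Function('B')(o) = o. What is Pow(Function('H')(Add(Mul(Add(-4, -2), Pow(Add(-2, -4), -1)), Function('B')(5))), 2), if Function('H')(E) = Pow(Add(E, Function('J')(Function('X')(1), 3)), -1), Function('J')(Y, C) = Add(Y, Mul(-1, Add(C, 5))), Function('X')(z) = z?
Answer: 1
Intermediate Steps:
Function('J')(Y, C) = Add(-5, Y, Mul(-1, C)) (Function('J')(Y, C) = Add(Y, Mul(-1, Add(5, C))) = Add(Y, Add(-5, Mul(-1, C))) = Add(-5, Y, Mul(-1, C)))
Function('H')(E) = Pow(Add(-7, E), -1) (Function('H')(E) = Pow(Add(E, Add(-5, 1, Mul(-1, 3))), -1) = Pow(Add(E, Add(-5, 1, -3)), -1) = Pow(Add(E, -7), -1) = Pow(Add(-7, E), -1))
Pow(Function('H')(Add(Mul(Add(-4, -2), Pow(Add(-2, -4), -1)), Function('B')(5))), 2) = Pow(Pow(Add(-7, Add(Mul(Add(-4, -2), Pow(Add(-2, -4), -1)), 5)), -1), 2) = Pow(Pow(Add(-7, Add(Mul(-6, Pow(-6, -1)), 5)), -1), 2) = Pow(Pow(Add(-7, Add(Mul(-6, Rational(-1, 6)), 5)), -1), 2) = Pow(Pow(Add(-7, Add(1, 5)), -1), 2) = Pow(Pow(Add(-7, 6), -1), 2) = Pow(Pow(-1, -1), 2) = Pow(-1, 2) = 1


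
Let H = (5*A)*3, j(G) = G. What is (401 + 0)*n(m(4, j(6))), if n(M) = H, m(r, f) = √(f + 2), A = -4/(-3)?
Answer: 8020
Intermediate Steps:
A = 4/3 (A = -4*(-⅓) = 4/3 ≈ 1.3333)
m(r, f) = √(2 + f)
H = 20 (H = (5*(4/3))*3 = (20/3)*3 = 20)
n(M) = 20
(401 + 0)*n(m(4, j(6))) = (401 + 0)*20 = 401*20 = 8020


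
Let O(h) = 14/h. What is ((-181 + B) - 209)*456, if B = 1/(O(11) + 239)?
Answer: -156675368/881 ≈ -1.7784e+5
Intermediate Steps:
B = 11/2643 (B = 1/(14/11 + 239) = 1/(2643/11) = 11/2643 ≈ 0.0041619)
((-181 + B) - 209)*456 = ((-181 + 11/2643) - 209)*456 = (-478372/2643 - 209)*456 = -1030759/2643*456 = -156675368/881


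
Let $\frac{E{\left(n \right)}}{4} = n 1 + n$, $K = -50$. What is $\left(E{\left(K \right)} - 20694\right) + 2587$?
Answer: $-18507$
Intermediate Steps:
$E{\left(n \right)} = 8 n$ ($E{\left(n \right)} = 4 \left(n 1 + n\right) = 4 \left(n + n\right) = 4 \cdot 2 n = 8 n$)
$\left(E{\left(K \right)} - 20694\right) + 2587 = \left(8 \left(-50\right) - 20694\right) + 2587 = \left(-400 - 20694\right) + 2587 = -21094 + 2587 = -18507$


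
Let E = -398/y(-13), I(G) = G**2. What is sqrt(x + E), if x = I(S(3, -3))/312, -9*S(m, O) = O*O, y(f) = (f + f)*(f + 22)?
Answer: sqrt(41470)/156 ≈ 1.3054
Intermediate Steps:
y(f) = 2*f*(22 + f) (y(f) = (2*f)*(22 + f) = 2*f*(22 + f))
S(m, O) = -O**2/9 (S(m, O) = -O*O/9 = -O**2/9)
E = 199/117 (E = -398*(-1/(26*(22 - 13))) = -398/(2*(-13)*9) = -398/(-234) = -398*(-1/234) = 199/117 ≈ 1.7009)
x = 1/312 (x = (-1/9*(-3)**2)**2/312 = (-1/9*9)**2*(1/312) = (-1)**2*(1/312) = 1*(1/312) = 1/312 ≈ 0.0032051)
sqrt(x + E) = sqrt(1/312 + 199/117) = sqrt(1595/936) = sqrt(41470)/156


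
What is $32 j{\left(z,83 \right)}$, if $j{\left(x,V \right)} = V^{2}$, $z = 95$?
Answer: $220448$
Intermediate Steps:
$32 j{\left(z,83 \right)} = 32 \cdot 83^{2} = 32 \cdot 6889 = 220448$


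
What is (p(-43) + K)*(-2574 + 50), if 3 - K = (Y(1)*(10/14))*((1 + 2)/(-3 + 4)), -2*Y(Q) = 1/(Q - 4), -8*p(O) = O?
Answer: -283319/14 ≈ -20237.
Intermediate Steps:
p(O) = -O/8
Y(Q) = -1/(2*(-4 + Q)) (Y(Q) = -1/(2*(Q - 4)) = -1/(2*(-4 + Q)))
K = 37/14 (K = 3 - (-1/(-8 + 2*1))*(10/14)*(1 + 2)/(-3 + 4) = 3 - (-1/(-8 + 2))*(10*(1/14))*3/1 = 3 - -1/(-6)*(5/7)*3*1 = 3 - -1*(-⅙)*(5/7)*3 = 3 - (⅙)*(5/7)*3 = 3 - 5*3/42 = 3 - 1*5/14 = 3 - 5/14 = 37/14 ≈ 2.6429)
(p(-43) + K)*(-2574 + 50) = (-⅛*(-43) + 37/14)*(-2574 + 50) = (43/8 + 37/14)*(-2524) = (449/56)*(-2524) = -283319/14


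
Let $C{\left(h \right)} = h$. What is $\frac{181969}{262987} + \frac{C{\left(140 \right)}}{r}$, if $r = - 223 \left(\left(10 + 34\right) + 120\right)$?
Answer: $\frac{2573154}{3739487} \approx 0.6881$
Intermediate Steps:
$r = -36572$ ($r = - 223 \left(44 + 120\right) = \left(-223\right) 164 = -36572$)
$\frac{181969}{262987} + \frac{C{\left(140 \right)}}{r} = \frac{181969}{262987} + \frac{140}{-36572} = 181969 \cdot \frac{1}{262987} + 140 \left(- \frac{1}{36572}\right) = \frac{283}{409} - \frac{35}{9143} = \frac{2573154}{3739487}$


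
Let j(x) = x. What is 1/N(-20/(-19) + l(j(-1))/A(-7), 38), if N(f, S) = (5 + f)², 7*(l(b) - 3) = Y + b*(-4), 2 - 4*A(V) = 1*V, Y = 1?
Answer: 1432809/85026841 ≈ 0.016851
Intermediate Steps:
A(V) = ½ - V/4
l(b) = 22/7 - 4*b/7 (l(b) = 3 + (1 + b*(-4))/7 = 3 + (1 - 4*b)/7 = 3 + (⅐ - 4*b/7) = 22/7 - 4*b/7)
1/N(-20/(-19) + l(j(-1))/A(-7), 38) = 1/((5 + (-20/(-19) + (22/7 - 4/7*(-1))/(½ - ¼*(-7))))²) = 1/((5 + (-20*(-1/19) + (22/7 + 4/7)/(½ + 7/4)))²) = 1/((5 + (20/19 + 26/(7*(9/4))))²) = 1/((5 + (20/19 + (26/7)*(4/9)))²) = 1/((5 + (20/19 + 104/63))²) = 1/((5 + 3236/1197)²) = 1/((9221/1197)²) = 1/(85026841/1432809) = 1432809/85026841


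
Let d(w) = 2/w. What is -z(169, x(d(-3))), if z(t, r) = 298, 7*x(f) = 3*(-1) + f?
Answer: -298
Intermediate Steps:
x(f) = -3/7 + f/7 (x(f) = (3*(-1) + f)/7 = (-3 + f)/7 = -3/7 + f/7)
-z(169, x(d(-3))) = -1*298 = -298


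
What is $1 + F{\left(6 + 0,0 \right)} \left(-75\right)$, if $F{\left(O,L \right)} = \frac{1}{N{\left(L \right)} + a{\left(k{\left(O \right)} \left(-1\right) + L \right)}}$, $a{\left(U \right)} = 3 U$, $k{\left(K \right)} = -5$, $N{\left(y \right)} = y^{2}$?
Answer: $-4$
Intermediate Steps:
$F{\left(O,L \right)} = \frac{1}{15 + L^{2} + 3 L}$ ($F{\left(O,L \right)} = \frac{1}{L^{2} + 3 \left(\left(-5\right) \left(-1\right) + L\right)} = \frac{1}{L^{2} + 3 \left(5 + L\right)} = \frac{1}{L^{2} + \left(15 + 3 L\right)} = \frac{1}{15 + L^{2} + 3 L}$)
$1 + F{\left(6 + 0,0 \right)} \left(-75\right) = 1 + \frac{1}{15 + 0^{2} + 3 \cdot 0} \left(-75\right) = 1 + \frac{1}{15 + 0 + 0} \left(-75\right) = 1 + \frac{1}{15} \left(-75\right) = 1 - 5 = -4$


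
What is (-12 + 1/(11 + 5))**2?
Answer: 36481/256 ≈ 142.50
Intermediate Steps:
(-12 + 1/(11 + 5))**2 = (-12 + 1/16)**2 = (-191/16)**2 = 36481/256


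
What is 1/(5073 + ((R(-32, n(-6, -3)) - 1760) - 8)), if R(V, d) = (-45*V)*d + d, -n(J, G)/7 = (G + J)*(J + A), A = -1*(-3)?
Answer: -1/269044 ≈ -3.7169e-6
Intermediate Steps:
A = 3
n(J, G) = -7*(3 + J)*(G + J) (n(J, G) = -7*(G + J)*(J + 3) = -7*(G + J)*(3 + J) = -7*(3 + J)*(G + J))
R(V, d) = d - 45*V*d (R(V, d) = -45*V*d + d = d - 45*V*d)
1/(5073 + ((R(-32, n(-6, -3)) - 1760) - 8)) = 1/(5073 + (((-21*(-3) - 21*(-6) - 7*(-6)² - 7*(-3)*(-6))*(1 - 45*(-32)) - 1760) - 8)) = 1/(5073 + (((63 + 126 - 7*36 - 126)*(1 + 1440) - 1760) - 8)) = 1/(5073 + (((63 + 126 - 252 - 126)*1441 - 1760) - 8)) = 1/(5073 + ((-189*1441 - 1760) - 8)) = 1/(5073 + ((-272349 - 1760) - 8)) = 1/(5073 + (-274109 - 8)) = 1/(5073 - 274117) = 1/(-269044) = -1/269044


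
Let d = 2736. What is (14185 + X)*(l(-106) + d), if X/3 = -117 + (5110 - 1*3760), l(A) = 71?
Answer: 50200388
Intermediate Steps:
X = 3699 (X = 3*(-117 + (5110 - 1*3760)) = 3*(-117 + (5110 - 3760)) = 3*(-117 + 1350) = 3*1233 = 3699)
(14185 + X)*(l(-106) + d) = (14185 + 3699)*(71 + 2736) = 17884*2807 = 50200388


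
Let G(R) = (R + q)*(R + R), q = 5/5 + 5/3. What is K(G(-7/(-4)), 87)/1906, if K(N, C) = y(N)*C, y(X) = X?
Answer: 10759/15248 ≈ 0.70560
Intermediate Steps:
q = 8/3 (q = 5*(1/5) + 5*(1/3) = 1 + 5/3 = 8/3 ≈ 2.6667)
G(R) = 2*R*(8/3 + R) (G(R) = (R + 8/3)*(R + R) = (8/3 + R)*(2*R) = 2*R*(8/3 + R))
K(N, C) = C*N (K(N, C) = N*C = C*N)
K(G(-7/(-4)), 87)/1906 = (87*(2*(-7/(-4))*(8 + 3*(-7/(-4)))/3))/1906 = (87*(2*(-7*(-1/4))*(8 + 3*(-7*(-1/4)))/3))*(1/1906) = (87*((2/3)*(7/4)*(8 + 3*(7/4))))*(1/1906) = (87*((2/3)*(7/4)*(8 + 21/4)))*(1/1906) = (87*((2/3)*(7/4)*(53/4)))*(1/1906) = (87*(371/24))*(1/1906) = (10759/8)*(1/1906) = 10759/15248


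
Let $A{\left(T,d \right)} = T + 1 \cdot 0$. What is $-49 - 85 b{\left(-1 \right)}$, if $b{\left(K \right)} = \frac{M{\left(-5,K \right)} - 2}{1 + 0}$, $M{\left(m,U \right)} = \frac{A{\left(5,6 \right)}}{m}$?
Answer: $206$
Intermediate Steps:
$A{\left(T,d \right)} = T$ ($A{\left(T,d \right)} = T + 0 = T$)
$M{\left(m,U \right)} = \frac{5}{m}$
$b{\left(K \right)} = -3$ ($b{\left(K \right)} = \frac{\frac{5}{-5} - 2}{1 + 0} = \frac{5 \left(- \frac{1}{5}\right) - 2}{1} = \left(-1 - 2\right) 1 = \left(-3\right) 1 = -3$)
$-49 - 85 b{\left(-1 \right)} = -49 - -255 = -49 + 255 = 206$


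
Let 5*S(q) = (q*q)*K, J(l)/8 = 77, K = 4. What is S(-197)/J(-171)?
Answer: 38809/770 ≈ 50.401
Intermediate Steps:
J(l) = 616 (J(l) = 8*77 = 616)
S(q) = 4*q**2/5 (S(q) = ((q*q)*4)/5 = (q**2*4)/5 = (4*q**2)/5 = 4*q**2/5)
S(-197)/J(-171) = ((4/5)*(-197)**2)/616 = ((4/5)*38809)*(1/616) = (155236/5)*(1/616) = 38809/770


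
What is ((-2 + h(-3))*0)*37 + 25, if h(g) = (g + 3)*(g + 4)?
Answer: 25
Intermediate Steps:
h(g) = (3 + g)*(4 + g)
((-2 + h(-3))*0)*37 + 25 = ((-2 + (12 + (-3)² + 7*(-3)))*0)*37 + 25 = ((-2 + (12 + 9 - 21))*0)*37 + 25 = ((-2 + 0)*0)*37 + 25 = -2*0*37 + 25 = 0*37 + 25 = 0 + 25 = 25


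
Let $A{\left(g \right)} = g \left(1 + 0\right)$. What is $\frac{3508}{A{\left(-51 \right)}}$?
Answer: $- \frac{3508}{51} \approx -68.784$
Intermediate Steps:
$A{\left(g \right)} = g$ ($A{\left(g \right)} = g 1 = g$)
$\frac{3508}{A{\left(-51 \right)}} = \frac{3508}{-51} = 3508 \left(- \frac{1}{51}\right) = - \frac{3508}{51}$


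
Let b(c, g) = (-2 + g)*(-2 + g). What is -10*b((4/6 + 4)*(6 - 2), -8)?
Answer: -1000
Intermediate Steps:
b(c, g) = (-2 + g)²
-10*b((4/6 + 4)*(6 - 2), -8) = -10*(-2 - 8)² = -10*(-10)² = -10*100 = -1000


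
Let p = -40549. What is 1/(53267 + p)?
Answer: 1/12718 ≈ 7.8629e-5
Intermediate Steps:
1/(53267 + p) = 1/(53267 - 40549) = 1/12718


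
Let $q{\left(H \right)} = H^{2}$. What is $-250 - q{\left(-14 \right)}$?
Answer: $-446$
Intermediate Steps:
$-250 - q{\left(-14 \right)} = -250 - \left(-14\right)^{2} = -250 - 196 = -446$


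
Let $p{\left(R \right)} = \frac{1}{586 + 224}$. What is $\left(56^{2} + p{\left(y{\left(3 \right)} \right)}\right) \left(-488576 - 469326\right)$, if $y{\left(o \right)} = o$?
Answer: $- \frac{1216612651111}{405} \approx -3.004 \cdot 10^{9}$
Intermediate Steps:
$p{\left(R \right)} = \frac{1}{810}$
$\left(56^{2} + p{\left(y{\left(3 \right)} \right)}\right) \left(-488576 - 469326\right) = \left(56^{2} + \frac{1}{810}\right) \left(-488576 - 469326\right) = \left(3136 + \frac{1}{810}\right) \left(-957902\right) = \frac{2540161}{810} \left(-957902\right) = - \frac{1216612651111}{405}$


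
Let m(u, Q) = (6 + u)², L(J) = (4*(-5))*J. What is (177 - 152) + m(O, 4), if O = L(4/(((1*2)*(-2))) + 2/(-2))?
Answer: 2141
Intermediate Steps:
L(J) = -20*J
O = 40 (O = -20*(4/(((1*2)*(-2))) + 2/(-2)) = -20*(4/((2*(-2))) + 2*(-½)) = -20*(4/(-4) - 1) = -20*(4*(-¼) - 1) = -20*(-1 - 1) = -20*(-2) = 40)
(177 - 152) + m(O, 4) = (177 - 152) + (6 + 40)² = 25 + 46² = 25 + 2116 = 2141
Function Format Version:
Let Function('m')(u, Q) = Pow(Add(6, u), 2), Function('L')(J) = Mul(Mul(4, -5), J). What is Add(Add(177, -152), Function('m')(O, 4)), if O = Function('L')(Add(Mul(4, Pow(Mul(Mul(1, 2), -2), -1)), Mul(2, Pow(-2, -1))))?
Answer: 2141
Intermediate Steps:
Function('L')(J) = Mul(-20, J)
O = 40 (O = Mul(-20, Add(Mul(4, Pow(Mul(Mul(1, 2), -2), -1)), Mul(2, Pow(-2, -1)))) = Mul(-20, Add(Mul(4, Pow(Mul(2, -2), -1)), Mul(2, Rational(-1, 2)))) = Mul(-20, Add(Mul(4, Pow(-4, -1)), -1)) = Mul(-20, Add(Mul(4, Rational(-1, 4)), -1)) = Mul(-20, Add(-1, -1)) = Mul(-20, -2) = 40)
Add(Add(177, -152), Function('m')(O, 4)) = Add(Add(177, -152), Pow(Add(6, 40), 2)) = Add(25, Pow(46, 2)) = Add(25, 2116) = 2141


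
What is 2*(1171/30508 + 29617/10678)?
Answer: 458029687/81441106 ≈ 5.6241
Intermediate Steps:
2*(1171/30508 + 29617/10678) = 2*(458029687/162882212) = 458029687/81441106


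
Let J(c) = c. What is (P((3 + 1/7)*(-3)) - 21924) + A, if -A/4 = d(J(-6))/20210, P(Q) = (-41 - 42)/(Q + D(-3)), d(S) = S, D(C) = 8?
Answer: -88381963/4042 ≈ -21866.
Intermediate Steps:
P(Q) = -83/(8 + Q) (P(Q) = (-41 - 42)/(Q + 8) = -83/(8 + Q))
A = 12/10105 (A = -(-24)/20210 = -4*(-3/10105) = 12/10105 ≈ 0.0011875)
(P((3 + 1/7)*(-3)) - 21924) + A = (-83/(8 + (3 + 1/7)*(-3)) - 21924) + 12/10105 = (-83/(8 + (22/7)*(-3)) - 21924) + 12/10105 = (-83/(8 - 66/7) - 21924) + 12/10105 = (-83/(-10/7) - 21924) + 12/10105 = (-83*(-7/10) - 21924) + 12/10105 = (581/10 - 21924) + 12/10105 = -218659/10 + 12/10105 = -88381963/4042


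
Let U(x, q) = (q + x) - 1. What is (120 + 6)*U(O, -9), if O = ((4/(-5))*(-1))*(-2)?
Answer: -7308/5 ≈ -1461.6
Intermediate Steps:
O = -8/5 (O = ((4*(-⅕))*(-1))*(-2) = -⅘*(-1)*(-2) = (⅘)*(-2) = -8/5 ≈ -1.6000)
U(x, q) = -1 + q + x
(120 + 6)*U(O, -9) = (120 + 6)*(-1 - 9 - 8/5) = 126*(-58/5) = -7308/5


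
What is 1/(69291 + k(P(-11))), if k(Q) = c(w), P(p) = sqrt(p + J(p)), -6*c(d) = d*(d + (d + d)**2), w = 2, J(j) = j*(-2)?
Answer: 1/69285 ≈ 1.4433e-5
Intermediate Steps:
J(j) = -2*j
c(d) = -d*(d + 4*d**2)/6 (c(d) = -d*(d + (d + d)**2)/6 = -d*(d + (2*d)**2)/6 = -d*(d + 4*d**2)/6)
P(p) = sqrt(-p) (P(p) = sqrt(p - 2*p) = sqrt(-p))
k(Q) = -6 (k(Q) = (1/6)*2**2*(-1 - 4*2) = (1/6)*4*(-1 - 8) = (1/6)*4*(-9) = -6)
1/(69291 + k(P(-11))) = 1/(69291 - 6) = 1/69285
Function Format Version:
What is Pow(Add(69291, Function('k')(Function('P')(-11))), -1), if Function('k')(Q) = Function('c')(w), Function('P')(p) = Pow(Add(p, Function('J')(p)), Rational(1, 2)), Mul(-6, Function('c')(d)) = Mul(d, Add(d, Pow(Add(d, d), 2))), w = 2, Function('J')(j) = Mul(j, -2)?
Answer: Rational(1, 69285) ≈ 1.4433e-5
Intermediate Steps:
Function('J')(j) = Mul(-2, j)
Function('c')(d) = Mul(Rational(-1, 6), d, Add(d, Mul(4, Pow(d, 2)))) (Function('c')(d) = Mul(Rational(-1, 6), Mul(d, Add(d, Pow(Add(d, d), 2)))) = Mul(Rational(-1, 6), Mul(d, Add(d, Pow(Mul(2, d), 2)))) = Mul(Rational(-1, 6), Mul(d, Add(d, Mul(4, Pow(d, 2))))) = Mul(Rational(-1, 6), d, Add(d, Mul(4, Pow(d, 2)))))
Function('P')(p) = Pow(Mul(-1, p), Rational(1, 2)) (Function('P')(p) = Pow(Add(p, Mul(-2, p)), Rational(1, 2)) = Pow(Mul(-1, p), Rational(1, 2)))
Function('k')(Q) = -6 (Function('k')(Q) = Mul(Rational(1, 6), Pow(2, 2), Add(-1, Mul(-4, 2))) = Mul(Rational(1, 6), 4, Add(-1, -8)) = Mul(Rational(1, 6), 4, -9) = -6)
Pow(Add(69291, Function('k')(Function('P')(-11))), -1) = Pow(Add(69291, -6), -1) = Pow(69285, -1) = Rational(1, 69285)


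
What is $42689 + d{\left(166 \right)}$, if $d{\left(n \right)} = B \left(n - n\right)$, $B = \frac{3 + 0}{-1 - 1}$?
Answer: $42689$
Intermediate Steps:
$B = - \frac{3}{2}$ ($B = \frac{3}{-2} = 3 \left(- \frac{1}{2}\right) = - \frac{3}{2} \approx -1.5$)
$d{\left(n \right)} = 0$ ($d{\left(n \right)} = - \frac{3 \left(n - n\right)}{2} = \left(- \frac{3}{2}\right) 0 = 0$)
$42689 + d{\left(166 \right)} = 42689 + 0 = 42689$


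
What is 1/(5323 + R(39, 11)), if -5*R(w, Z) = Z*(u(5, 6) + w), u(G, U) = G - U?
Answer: 5/26197 ≈ 0.00019086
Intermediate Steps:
R(w, Z) = -Z*(-1 + w)/5 (R(w, Z) = -Z*((5 - 1*6) + w)/5 = -Z*((5 - 6) + w)/5 = -Z*(-1 + w)/5)
1/(5323 + R(39, 11)) = 1/(5323 + (⅕)*11*(1 - 1*39)) = 1/(5323 + (⅕)*11*(1 - 39)) = 1/(5323 + (⅕)*11*(-38)) = 1/(5323 - 418/5) = 1/(26197/5) = 5/26197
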